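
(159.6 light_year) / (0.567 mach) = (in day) 9.052e+10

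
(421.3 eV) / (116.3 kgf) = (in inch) 2.33e-18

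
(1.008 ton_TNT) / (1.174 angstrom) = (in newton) 3.592e+19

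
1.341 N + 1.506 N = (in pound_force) 0.64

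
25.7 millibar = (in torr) 19.28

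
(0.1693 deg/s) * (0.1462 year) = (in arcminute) 4.683e+07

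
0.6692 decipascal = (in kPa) 6.692e-05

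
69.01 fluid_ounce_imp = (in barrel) 0.01233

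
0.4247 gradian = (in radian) 0.006671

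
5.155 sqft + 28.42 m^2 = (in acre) 0.007141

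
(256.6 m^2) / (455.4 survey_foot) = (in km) 0.001849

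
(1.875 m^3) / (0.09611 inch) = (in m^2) 768.1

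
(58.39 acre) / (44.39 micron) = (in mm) 5.323e+12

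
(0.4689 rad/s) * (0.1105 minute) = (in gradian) 197.9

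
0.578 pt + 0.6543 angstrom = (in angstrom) 2.039e+06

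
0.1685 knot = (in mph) 0.1939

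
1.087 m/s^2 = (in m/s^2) 1.087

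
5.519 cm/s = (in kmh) 0.1987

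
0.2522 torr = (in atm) 0.0003318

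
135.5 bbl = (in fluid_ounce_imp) 7.582e+05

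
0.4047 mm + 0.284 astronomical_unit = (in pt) 1.204e+14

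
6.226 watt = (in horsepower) 0.008349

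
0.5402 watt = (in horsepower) 0.0007244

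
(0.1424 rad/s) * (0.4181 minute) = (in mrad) 3572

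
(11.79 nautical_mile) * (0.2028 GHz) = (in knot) 8.608e+12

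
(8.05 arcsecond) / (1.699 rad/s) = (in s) 2.297e-05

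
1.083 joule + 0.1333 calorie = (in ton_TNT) 3.921e-10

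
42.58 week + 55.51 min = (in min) 4.293e+05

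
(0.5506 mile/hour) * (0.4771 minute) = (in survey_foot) 23.12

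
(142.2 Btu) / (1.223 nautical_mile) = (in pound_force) 14.89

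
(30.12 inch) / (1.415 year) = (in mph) 3.835e-08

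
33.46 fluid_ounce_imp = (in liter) 0.9507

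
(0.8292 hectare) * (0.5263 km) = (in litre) 4.364e+09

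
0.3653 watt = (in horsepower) 0.0004899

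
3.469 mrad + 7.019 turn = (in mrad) 4.411e+04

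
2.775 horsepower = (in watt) 2069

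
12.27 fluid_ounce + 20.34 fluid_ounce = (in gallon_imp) 0.2121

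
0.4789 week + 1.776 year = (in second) 5.63e+07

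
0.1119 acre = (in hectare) 0.04528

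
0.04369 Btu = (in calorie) 11.02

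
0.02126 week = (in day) 0.1488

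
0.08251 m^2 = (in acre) 2.039e-05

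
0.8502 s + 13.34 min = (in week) 0.001325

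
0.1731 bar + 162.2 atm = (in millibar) 1.645e+05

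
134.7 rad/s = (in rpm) 1286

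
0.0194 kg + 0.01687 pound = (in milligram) 2.705e+04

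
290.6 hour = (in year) 0.03317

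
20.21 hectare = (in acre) 49.94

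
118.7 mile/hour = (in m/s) 53.06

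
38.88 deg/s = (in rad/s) 0.6786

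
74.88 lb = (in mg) 3.396e+07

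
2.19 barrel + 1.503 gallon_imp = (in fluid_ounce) 1.2e+04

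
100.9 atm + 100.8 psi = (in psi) 1584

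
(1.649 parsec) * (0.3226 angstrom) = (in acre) 405.6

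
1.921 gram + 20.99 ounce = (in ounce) 21.06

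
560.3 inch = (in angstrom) 1.423e+11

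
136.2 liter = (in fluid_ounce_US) 4605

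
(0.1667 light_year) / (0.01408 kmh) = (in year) 1.279e+10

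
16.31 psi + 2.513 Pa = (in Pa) 1.125e+05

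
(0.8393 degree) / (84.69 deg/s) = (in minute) 0.0001652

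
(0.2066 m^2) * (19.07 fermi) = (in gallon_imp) 8.666e-13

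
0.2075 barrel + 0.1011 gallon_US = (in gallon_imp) 7.341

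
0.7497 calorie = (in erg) 3.137e+07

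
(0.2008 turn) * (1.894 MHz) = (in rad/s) 2.39e+06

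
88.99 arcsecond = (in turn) 6.867e-05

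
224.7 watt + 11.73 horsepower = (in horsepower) 12.03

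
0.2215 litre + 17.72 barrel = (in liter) 2817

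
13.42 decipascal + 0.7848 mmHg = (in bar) 0.00106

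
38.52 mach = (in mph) 2.934e+04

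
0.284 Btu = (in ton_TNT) 7.161e-08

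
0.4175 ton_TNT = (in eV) 1.09e+28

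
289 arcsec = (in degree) 0.08028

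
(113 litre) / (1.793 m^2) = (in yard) 0.06892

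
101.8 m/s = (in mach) 0.299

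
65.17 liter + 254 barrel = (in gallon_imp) 8897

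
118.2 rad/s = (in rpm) 1129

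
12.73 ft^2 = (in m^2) 1.183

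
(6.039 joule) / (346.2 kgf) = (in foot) 0.005836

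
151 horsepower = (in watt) 1.126e+05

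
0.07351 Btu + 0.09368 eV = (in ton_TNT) 1.854e-08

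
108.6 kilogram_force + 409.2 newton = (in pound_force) 331.4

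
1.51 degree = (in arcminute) 90.6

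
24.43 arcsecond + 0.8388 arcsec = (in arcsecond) 25.27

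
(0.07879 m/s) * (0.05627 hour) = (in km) 0.01596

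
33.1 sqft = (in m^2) 3.075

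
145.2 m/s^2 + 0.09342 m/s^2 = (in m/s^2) 145.3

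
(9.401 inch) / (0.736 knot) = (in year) 2e-08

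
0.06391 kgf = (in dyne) 6.267e+04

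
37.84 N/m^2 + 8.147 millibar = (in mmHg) 6.395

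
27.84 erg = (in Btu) 2.639e-09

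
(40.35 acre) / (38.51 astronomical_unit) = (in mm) 2.834e-05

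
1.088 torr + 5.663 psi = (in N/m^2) 3.919e+04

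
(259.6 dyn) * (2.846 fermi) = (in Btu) 7.003e-21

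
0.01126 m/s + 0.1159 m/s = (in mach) 0.0003735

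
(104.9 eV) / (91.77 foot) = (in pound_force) 1.351e-19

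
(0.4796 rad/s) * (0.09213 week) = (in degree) 1.531e+06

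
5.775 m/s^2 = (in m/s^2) 5.775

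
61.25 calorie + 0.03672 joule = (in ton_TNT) 6.126e-08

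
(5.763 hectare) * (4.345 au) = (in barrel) 2.356e+17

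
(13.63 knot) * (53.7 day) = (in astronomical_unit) 0.0002175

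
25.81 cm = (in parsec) 8.364e-18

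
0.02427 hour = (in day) 0.001011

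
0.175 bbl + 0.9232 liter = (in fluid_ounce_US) 972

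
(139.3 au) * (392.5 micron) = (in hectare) 8.179e+05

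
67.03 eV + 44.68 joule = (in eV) 2.789e+20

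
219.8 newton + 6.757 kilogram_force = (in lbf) 64.31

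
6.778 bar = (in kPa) 677.8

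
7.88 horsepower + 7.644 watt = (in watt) 5884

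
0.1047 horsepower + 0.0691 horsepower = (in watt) 129.6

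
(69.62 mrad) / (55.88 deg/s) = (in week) 1.18e-07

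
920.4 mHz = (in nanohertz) 9.204e+08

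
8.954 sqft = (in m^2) 0.8319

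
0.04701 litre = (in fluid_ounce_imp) 1.655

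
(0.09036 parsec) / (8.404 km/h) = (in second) 1.194e+15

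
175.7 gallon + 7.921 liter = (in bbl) 4.233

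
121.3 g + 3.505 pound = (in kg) 1.711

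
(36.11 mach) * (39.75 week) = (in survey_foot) 9.698e+11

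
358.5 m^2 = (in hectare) 0.03585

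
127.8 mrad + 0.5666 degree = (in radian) 0.1377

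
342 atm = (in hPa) 3.465e+05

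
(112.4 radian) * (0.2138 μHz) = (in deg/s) 0.001377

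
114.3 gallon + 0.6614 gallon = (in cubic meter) 0.4352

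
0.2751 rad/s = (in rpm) 2.627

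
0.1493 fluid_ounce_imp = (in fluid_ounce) 0.1434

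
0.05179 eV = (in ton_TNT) 1.983e-30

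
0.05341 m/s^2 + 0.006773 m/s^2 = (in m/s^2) 0.06018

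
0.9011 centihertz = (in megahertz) 9.011e-09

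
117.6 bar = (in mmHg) 8.821e+04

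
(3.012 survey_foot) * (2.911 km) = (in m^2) 2672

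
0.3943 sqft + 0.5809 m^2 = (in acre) 0.0001526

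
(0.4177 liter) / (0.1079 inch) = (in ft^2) 1.641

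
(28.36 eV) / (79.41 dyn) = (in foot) 1.877e-14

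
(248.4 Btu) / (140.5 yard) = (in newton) 2040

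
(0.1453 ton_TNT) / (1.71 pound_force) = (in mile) 4.966e+04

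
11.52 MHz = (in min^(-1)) 6.912e+08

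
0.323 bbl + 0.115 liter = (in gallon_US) 13.6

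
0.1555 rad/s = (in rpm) 1.485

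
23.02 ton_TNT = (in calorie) 2.302e+10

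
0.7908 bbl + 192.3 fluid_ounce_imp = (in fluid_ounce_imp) 4617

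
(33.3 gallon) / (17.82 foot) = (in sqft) 0.2498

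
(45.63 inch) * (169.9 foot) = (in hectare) 0.006002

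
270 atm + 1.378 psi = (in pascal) 2.737e+07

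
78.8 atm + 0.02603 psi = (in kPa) 7985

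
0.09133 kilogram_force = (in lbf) 0.2013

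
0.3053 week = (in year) 0.005855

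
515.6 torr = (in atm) 0.6784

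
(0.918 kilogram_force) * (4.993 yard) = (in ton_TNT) 9.824e-09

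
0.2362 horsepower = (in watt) 176.1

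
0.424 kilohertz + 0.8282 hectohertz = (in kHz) 0.5068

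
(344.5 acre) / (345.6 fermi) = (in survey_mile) 2.507e+15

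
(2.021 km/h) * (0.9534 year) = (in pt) 4.785e+10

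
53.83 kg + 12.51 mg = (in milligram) 5.383e+07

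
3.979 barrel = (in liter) 632.6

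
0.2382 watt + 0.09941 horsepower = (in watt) 74.37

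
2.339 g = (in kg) 0.002339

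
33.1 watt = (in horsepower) 0.04439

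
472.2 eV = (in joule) 7.565e-17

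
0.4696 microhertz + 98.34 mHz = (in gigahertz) 9.834e-11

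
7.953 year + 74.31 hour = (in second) 2.511e+08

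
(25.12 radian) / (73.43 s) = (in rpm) 3.267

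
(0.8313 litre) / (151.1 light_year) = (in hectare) 5.815e-26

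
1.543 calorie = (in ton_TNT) 1.543e-09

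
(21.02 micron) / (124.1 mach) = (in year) 1.577e-17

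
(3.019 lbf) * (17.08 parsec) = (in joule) 7.078e+18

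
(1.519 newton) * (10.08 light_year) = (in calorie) 3.462e+16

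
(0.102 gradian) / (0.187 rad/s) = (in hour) 2.38e-06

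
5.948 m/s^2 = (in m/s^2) 5.948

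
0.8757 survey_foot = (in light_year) 2.821e-17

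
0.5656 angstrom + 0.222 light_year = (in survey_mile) 1.305e+12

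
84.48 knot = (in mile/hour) 97.22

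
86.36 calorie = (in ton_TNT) 8.636e-08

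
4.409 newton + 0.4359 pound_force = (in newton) 6.348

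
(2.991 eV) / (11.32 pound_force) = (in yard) 1.041e-20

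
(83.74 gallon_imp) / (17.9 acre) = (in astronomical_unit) 3.513e-17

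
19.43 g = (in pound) 0.04284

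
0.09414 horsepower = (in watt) 70.2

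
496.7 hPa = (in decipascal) 4.967e+05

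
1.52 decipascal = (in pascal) 0.152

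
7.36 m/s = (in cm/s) 736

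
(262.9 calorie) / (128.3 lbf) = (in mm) 1927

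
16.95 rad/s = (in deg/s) 971.2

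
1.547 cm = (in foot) 0.05075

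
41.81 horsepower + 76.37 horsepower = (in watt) 8.813e+04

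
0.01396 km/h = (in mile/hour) 0.008674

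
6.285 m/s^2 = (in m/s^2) 6.285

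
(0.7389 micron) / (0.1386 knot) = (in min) 1.727e-07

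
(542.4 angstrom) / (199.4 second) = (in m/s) 2.72e-10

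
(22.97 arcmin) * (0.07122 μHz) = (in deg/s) 2.727e-08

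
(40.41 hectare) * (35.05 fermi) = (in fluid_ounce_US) 0.0004789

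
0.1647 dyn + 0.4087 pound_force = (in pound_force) 0.4087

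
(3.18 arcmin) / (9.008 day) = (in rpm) 1.135e-08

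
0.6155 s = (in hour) 0.000171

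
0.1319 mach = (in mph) 100.5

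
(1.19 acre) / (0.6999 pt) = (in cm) 1.95e+09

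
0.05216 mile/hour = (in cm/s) 2.332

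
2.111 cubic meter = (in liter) 2111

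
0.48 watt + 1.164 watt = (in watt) 1.644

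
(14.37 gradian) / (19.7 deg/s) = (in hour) 0.0001824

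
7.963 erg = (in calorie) 1.903e-07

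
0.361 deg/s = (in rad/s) 0.006301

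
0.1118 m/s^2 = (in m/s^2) 0.1118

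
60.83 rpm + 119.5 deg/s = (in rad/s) 8.456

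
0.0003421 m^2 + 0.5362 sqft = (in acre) 1.239e-05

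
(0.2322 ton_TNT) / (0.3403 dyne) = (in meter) 2.855e+14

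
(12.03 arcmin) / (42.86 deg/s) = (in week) 7.735e-09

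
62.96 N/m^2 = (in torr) 0.4722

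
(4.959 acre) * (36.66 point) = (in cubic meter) 259.5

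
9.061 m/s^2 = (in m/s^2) 9.061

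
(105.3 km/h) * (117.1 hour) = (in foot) 4.045e+07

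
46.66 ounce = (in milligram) 1.323e+06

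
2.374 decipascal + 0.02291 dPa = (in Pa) 0.2397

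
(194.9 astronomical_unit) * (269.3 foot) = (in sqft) 2.576e+16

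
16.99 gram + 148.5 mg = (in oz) 0.6045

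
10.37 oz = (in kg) 0.294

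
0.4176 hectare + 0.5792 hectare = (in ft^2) 1.073e+05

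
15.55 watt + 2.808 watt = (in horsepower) 0.02462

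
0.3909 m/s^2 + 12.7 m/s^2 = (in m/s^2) 13.09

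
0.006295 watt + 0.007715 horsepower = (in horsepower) 0.007723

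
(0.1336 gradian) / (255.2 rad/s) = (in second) 8.223e-06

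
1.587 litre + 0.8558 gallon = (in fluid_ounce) 163.2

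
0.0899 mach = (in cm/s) 3061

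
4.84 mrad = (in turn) 0.0007703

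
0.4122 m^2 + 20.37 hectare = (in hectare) 20.37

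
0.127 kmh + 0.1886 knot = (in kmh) 0.4763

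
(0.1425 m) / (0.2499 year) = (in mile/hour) 4.045e-08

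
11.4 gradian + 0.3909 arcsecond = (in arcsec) 3.694e+04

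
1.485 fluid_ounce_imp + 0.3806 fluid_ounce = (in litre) 0.05345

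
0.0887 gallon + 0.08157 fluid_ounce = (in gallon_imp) 0.07439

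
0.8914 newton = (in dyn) 8.914e+04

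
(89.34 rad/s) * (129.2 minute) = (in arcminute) 2.381e+09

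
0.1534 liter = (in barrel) 0.0009649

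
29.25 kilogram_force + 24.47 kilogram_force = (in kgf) 53.72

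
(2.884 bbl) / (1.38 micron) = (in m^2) 3.323e+05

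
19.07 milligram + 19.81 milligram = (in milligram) 38.88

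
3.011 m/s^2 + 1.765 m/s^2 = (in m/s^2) 4.776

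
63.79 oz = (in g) 1808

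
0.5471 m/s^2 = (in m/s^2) 0.5471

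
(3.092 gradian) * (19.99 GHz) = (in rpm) 9.271e+09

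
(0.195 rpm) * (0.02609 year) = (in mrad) 1.68e+07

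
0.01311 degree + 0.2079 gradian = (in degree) 0.2002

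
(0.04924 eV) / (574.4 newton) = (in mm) 1.373e-20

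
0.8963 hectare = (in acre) 2.215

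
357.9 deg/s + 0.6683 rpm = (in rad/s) 6.317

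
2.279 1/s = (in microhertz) 2.279e+06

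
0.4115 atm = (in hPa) 417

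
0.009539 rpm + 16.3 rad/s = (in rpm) 155.7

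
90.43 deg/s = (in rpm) 15.07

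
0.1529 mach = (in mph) 116.5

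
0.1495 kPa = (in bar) 0.001495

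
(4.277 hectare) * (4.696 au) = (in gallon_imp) 6.609e+18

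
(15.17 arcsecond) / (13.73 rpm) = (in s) 5.115e-05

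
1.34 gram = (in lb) 0.002954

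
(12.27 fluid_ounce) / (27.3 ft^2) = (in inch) 0.005633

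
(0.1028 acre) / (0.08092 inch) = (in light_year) 2.139e-11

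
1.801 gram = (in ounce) 0.06353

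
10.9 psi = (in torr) 563.7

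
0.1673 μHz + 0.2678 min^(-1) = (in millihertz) 4.464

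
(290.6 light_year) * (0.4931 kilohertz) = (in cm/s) 1.356e+23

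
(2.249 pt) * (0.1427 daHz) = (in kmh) 0.004076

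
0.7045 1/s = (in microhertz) 7.045e+05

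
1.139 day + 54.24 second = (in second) 9.846e+04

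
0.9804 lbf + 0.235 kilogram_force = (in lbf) 1.498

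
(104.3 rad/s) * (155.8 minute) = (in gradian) 6.207e+07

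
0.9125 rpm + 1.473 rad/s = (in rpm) 14.98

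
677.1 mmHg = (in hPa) 902.7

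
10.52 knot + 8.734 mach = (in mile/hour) 6665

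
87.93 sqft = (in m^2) 8.169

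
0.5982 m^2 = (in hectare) 5.982e-05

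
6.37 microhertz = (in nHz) 6370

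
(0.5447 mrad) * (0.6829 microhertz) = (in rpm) 3.552e-09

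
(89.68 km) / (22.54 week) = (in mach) 1.932e-05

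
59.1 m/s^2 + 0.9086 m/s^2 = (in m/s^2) 60.01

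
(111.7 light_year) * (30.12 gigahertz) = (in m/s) 3.183e+28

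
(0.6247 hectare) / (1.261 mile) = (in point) 8726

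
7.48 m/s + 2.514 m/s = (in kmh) 35.98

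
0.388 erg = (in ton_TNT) 9.273e-18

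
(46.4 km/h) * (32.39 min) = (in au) 1.674e-07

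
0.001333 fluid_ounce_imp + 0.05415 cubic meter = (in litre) 54.15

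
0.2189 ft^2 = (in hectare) 2.034e-06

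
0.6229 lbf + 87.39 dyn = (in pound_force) 0.6231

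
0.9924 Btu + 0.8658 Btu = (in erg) 1.961e+10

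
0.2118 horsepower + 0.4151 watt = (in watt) 158.4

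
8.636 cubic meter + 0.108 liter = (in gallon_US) 2281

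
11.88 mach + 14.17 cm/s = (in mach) 11.88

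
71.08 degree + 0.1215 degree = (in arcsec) 2.563e+05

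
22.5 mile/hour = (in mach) 0.02954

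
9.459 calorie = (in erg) 3.958e+08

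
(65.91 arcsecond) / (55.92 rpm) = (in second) 5.457e-05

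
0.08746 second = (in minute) 0.001458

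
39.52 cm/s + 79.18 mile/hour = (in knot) 69.57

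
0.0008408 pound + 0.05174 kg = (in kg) 0.05212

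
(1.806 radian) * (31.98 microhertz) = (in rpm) 0.0005515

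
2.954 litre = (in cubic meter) 0.002954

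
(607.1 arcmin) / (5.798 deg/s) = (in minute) 0.02909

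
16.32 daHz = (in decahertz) 16.32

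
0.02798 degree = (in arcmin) 1.679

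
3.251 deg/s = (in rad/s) 0.05674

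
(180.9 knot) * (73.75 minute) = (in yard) 4.504e+05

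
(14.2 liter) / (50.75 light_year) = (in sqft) 3.183e-19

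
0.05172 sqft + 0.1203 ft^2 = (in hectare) 1.598e-06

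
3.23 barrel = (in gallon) 135.7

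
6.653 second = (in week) 1.1e-05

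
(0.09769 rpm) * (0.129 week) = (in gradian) 5.081e+04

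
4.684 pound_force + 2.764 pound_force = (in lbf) 7.448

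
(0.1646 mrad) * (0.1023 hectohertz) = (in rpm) 0.01608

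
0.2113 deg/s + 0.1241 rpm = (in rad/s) 0.01668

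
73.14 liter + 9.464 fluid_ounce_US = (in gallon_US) 19.4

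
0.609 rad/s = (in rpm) 5.816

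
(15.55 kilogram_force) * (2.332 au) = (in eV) 3.32e+32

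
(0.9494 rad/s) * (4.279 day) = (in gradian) 2.235e+07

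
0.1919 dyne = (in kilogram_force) 1.957e-07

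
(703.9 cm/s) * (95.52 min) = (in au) 2.697e-07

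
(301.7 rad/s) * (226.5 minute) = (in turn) 6.526e+05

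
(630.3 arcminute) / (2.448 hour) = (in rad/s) 2.08e-05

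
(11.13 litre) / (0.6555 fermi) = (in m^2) 1.698e+13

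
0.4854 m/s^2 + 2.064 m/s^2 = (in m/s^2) 2.549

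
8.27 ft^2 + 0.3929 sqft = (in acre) 0.0001989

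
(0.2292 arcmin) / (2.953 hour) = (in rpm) 5.989e-08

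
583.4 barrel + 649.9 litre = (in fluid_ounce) 3.158e+06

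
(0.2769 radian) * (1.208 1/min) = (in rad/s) 0.005575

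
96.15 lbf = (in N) 427.7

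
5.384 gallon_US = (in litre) 20.38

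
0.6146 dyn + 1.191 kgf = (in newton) 11.68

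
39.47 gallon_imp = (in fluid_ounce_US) 6067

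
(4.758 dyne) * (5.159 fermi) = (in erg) 2.455e-12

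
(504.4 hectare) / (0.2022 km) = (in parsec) 8.084e-13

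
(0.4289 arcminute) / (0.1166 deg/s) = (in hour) 1.703e-05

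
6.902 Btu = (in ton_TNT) 1.74e-06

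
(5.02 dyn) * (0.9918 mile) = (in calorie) 0.01915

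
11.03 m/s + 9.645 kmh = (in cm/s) 1371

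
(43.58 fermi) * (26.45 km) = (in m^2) 1.153e-09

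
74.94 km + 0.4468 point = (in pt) 2.124e+08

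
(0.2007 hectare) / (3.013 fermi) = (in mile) 4.139e+14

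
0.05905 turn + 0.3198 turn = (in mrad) 2380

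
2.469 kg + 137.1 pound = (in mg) 6.466e+07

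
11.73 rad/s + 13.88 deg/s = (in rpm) 114.3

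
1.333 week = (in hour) 223.9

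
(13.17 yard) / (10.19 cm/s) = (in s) 118.2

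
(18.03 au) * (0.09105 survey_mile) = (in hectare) 3.952e+10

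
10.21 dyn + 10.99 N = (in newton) 10.99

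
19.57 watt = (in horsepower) 0.02624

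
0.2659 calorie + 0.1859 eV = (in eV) 6.944e+18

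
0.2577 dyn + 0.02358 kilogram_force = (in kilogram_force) 0.02358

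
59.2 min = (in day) 0.04111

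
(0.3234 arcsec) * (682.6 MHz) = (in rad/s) 1070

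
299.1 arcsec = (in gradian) 0.09231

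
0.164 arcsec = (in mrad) 0.0007951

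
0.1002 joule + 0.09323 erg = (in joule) 0.1002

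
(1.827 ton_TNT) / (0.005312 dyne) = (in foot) 4.721e+17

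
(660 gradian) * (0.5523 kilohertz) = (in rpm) 5.468e+04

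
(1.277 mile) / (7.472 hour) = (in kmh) 0.275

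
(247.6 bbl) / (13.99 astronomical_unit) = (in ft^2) 2.025e-10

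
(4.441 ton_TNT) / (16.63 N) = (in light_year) 1.181e-07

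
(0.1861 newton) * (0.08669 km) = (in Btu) 0.01529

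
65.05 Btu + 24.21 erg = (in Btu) 65.05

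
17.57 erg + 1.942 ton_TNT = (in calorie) 1.942e+09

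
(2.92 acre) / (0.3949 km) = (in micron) 2.992e+07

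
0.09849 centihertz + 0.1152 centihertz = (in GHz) 2.137e-12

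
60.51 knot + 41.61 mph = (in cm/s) 4973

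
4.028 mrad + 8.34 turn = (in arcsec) 1.081e+07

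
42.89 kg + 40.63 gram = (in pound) 94.65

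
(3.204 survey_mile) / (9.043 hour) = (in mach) 0.0004652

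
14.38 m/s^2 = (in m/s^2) 14.38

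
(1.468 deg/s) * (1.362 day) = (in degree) 1.727e+05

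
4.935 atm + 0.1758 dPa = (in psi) 72.52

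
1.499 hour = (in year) 0.0001711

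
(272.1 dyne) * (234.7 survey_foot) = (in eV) 1.215e+18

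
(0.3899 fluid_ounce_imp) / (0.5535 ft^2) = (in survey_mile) 1.339e-07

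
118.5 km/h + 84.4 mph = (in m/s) 70.65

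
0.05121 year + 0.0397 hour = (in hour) 448.6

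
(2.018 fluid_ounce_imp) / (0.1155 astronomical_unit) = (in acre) 8.2e-19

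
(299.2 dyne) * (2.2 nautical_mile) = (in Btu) 0.01155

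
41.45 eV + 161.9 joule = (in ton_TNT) 3.87e-08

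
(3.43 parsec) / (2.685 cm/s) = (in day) 4.562e+13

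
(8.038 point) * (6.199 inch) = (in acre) 1.103e-07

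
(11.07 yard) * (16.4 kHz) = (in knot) 3.227e+05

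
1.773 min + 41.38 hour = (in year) 0.004727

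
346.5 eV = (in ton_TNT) 1.327e-26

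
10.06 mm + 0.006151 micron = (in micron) 1.006e+04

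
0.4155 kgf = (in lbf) 0.916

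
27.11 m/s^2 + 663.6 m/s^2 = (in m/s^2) 690.7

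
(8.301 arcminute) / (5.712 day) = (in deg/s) 2.803e-07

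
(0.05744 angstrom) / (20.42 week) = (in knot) 9.041e-19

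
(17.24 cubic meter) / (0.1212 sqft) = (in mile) 0.9514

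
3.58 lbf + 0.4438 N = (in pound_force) 3.68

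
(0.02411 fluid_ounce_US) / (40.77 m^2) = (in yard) 1.913e-08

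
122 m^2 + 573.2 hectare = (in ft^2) 6.17e+07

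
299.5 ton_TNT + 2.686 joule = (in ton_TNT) 299.5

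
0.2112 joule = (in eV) 1.318e+18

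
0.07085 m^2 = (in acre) 1.751e-05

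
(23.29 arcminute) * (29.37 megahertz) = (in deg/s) 1.14e+07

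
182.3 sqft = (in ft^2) 182.3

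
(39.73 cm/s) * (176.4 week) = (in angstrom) 4.239e+17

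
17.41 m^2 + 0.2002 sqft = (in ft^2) 187.6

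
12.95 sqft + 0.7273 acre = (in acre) 0.7276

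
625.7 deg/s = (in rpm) 104.3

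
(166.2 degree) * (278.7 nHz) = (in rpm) 7.72e-06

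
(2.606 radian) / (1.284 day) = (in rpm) 0.0002243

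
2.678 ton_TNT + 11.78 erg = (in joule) 1.12e+10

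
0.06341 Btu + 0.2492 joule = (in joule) 67.15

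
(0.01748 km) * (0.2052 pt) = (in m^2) 0.001265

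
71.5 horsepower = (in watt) 5.332e+04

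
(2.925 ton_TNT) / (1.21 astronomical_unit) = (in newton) 0.06761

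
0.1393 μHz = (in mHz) 0.0001393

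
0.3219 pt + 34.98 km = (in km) 34.98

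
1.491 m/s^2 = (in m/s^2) 1.491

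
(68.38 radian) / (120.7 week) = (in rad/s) 9.367e-07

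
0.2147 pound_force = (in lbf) 0.2147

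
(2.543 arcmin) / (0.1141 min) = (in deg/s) 0.006191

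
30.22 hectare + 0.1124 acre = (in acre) 74.79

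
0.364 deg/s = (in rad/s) 0.006353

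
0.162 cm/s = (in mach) 4.758e-06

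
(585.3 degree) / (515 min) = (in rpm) 0.003157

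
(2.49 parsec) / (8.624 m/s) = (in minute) 1.485e+14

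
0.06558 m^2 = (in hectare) 6.558e-06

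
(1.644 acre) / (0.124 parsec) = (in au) 1.162e-23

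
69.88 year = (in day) 2.551e+04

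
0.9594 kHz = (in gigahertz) 9.594e-07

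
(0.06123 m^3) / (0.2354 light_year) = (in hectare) 2.749e-21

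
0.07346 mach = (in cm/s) 2501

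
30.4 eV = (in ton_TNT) 1.164e-27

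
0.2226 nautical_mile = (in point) 1.169e+06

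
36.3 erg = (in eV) 2.266e+13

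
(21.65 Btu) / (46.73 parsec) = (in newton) 1.584e-14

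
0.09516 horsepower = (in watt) 70.96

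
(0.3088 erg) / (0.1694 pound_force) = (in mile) 2.546e-11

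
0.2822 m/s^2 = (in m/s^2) 0.2822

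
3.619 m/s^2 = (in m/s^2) 3.619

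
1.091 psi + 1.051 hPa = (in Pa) 7627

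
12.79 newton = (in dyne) 1.279e+06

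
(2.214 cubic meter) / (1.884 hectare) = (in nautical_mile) 6.345e-08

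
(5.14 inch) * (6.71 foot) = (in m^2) 0.267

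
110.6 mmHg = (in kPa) 14.75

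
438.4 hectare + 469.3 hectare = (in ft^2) 9.77e+07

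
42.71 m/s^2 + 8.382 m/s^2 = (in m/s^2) 51.09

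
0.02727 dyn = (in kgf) 2.781e-08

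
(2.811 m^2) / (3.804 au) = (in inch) 1.945e-10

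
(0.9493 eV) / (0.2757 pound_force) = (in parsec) 4.019e-36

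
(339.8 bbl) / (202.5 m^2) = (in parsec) 8.646e-18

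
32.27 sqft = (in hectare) 0.0002998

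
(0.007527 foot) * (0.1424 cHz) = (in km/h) 1.176e-05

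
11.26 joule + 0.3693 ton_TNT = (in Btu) 1.465e+06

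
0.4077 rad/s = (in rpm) 3.893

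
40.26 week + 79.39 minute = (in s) 2.435e+07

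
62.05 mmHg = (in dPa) 8.273e+04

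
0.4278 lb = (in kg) 0.194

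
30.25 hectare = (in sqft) 3.256e+06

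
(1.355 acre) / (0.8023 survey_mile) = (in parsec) 1.376e-16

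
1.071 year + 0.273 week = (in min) 5.657e+05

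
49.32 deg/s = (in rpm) 8.22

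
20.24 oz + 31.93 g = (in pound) 1.335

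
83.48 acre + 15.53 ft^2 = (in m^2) 3.378e+05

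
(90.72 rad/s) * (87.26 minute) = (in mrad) 4.75e+08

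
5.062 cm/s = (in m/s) 0.05062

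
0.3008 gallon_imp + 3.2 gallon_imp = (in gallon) 4.204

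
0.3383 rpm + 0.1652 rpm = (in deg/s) 3.021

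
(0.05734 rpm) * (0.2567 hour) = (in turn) 0.8832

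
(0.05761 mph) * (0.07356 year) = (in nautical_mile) 32.26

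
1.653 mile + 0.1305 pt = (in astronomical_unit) 1.778e-08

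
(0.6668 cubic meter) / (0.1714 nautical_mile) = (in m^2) 0.002101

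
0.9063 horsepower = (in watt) 675.8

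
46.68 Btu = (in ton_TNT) 1.177e-05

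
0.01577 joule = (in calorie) 0.003769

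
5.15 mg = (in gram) 0.00515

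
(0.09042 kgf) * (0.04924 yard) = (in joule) 0.03992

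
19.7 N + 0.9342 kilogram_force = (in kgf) 2.943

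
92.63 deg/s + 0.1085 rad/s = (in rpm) 16.47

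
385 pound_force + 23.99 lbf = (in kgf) 185.5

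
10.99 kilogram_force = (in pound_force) 24.23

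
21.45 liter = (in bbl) 0.1349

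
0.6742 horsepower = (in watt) 502.8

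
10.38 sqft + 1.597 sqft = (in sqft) 11.98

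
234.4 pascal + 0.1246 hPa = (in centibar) 0.2469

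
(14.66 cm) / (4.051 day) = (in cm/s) 4.188e-05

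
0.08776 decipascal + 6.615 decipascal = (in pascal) 0.6703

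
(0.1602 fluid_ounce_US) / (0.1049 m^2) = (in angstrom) 4.516e+05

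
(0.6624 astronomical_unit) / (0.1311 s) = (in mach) 2.22e+09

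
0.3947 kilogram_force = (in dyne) 3.871e+05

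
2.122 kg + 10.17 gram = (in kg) 2.132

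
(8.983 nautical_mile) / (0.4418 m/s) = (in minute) 627.6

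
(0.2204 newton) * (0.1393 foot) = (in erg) 9.358e+04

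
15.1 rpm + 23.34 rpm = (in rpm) 38.44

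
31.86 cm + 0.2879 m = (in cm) 60.65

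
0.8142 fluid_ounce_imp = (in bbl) 0.0001455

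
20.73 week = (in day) 145.1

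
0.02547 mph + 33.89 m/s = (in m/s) 33.9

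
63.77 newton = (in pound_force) 14.34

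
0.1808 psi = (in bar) 0.01247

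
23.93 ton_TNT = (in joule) 1.001e+11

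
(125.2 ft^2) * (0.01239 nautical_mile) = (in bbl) 1679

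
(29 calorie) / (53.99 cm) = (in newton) 224.7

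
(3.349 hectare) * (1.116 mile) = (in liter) 6.015e+10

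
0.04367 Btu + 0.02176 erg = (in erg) 4.607e+08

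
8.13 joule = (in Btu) 0.007706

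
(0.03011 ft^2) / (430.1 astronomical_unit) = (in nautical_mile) 2.347e-20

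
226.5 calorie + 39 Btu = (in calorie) 1.006e+04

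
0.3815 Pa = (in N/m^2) 0.3815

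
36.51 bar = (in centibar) 3651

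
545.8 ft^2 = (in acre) 0.01253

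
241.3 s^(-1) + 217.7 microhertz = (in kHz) 0.2413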